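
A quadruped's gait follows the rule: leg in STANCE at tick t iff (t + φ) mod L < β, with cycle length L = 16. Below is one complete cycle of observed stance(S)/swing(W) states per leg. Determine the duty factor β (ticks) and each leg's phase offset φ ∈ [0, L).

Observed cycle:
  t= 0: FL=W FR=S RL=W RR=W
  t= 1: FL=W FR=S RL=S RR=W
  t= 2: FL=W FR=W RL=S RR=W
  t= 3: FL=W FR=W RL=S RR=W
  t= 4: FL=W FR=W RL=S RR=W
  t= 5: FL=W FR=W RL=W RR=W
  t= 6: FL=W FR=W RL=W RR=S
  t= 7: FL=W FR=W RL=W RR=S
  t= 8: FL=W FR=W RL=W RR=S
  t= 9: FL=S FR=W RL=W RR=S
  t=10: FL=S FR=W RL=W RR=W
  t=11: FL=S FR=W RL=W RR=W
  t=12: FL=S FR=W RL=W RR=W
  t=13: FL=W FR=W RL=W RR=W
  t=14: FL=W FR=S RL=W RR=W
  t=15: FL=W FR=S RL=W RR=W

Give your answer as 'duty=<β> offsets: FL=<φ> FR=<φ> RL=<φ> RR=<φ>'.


duty β = stance ticks per leg = 4
FL: stance ticks = 4; W→S at t=9 → φ=7
FR: stance ticks = 4; W→S at t=14 → φ=2
RL: stance ticks = 4; W→S at t=1 → φ=15
RR: stance ticks = 4; W→S at t=6 → φ=10

duty=4 offsets: FL=7 FR=2 RL=15 RR=10


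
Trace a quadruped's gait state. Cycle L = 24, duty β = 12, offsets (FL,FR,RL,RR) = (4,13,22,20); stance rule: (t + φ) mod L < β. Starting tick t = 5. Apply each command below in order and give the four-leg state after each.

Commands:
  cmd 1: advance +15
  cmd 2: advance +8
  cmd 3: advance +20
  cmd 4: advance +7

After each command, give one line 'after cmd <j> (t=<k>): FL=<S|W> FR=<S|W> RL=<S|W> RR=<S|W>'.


after cmd 1 (t=20): FL=S FR=S RL=W RR=W
after cmd 2 (t=28): FL=S FR=W RL=S RR=S
after cmd 3 (t=48): FL=S FR=W RL=W RR=W
after cmd 4 (t=55): FL=S FR=W RL=S RR=S

start t=5: FL=S FR=W RL=S RR=S
cmd 1: advance +15 → t=20, phase=(0,9,18,16) → FL=S FR=S RL=W RR=W
cmd 2: advance +8 → t=28, phase=(8,17,2,0) → FL=S FR=W RL=S RR=S
cmd 3: advance +20 → t=48, phase=(4,13,22,20) → FL=S FR=W RL=W RR=W
cmd 4: advance +7 → t=55, phase=(11,20,5,3) → FL=S FR=W RL=S RR=S


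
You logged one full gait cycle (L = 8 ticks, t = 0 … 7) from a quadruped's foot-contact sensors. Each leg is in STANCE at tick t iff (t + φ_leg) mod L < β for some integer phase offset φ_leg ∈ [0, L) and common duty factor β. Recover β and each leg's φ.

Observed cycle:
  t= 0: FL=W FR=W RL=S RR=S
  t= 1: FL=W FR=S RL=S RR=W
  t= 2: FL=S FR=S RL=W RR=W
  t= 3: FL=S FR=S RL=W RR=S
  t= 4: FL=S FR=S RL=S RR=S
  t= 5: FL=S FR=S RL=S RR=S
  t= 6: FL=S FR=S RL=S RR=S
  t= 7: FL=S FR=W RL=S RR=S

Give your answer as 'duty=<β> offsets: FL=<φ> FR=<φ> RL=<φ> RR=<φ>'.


duty β = stance ticks per leg = 6
FL: stance ticks = 6; W→S at t=2 → φ=6
FR: stance ticks = 6; W→S at t=1 → φ=7
RL: stance ticks = 6; W→S at t=4 → φ=4
RR: stance ticks = 6; W→S at t=3 → φ=5

duty=6 offsets: FL=6 FR=7 RL=4 RR=5


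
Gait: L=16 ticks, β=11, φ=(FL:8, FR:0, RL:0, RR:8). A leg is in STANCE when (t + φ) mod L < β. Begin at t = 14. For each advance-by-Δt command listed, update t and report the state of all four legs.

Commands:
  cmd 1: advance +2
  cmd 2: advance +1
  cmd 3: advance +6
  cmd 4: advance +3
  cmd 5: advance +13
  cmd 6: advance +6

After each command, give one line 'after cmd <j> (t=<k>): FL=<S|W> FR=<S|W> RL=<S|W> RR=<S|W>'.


start t=14: FL=S FR=W RL=W RR=S
cmd 1: advance +2 → t=16, phase=(8,0,0,8) → FL=S FR=S RL=S RR=S
cmd 2: advance +1 → t=17, phase=(9,1,1,9) → FL=S FR=S RL=S RR=S
cmd 3: advance +6 → t=23, phase=(15,7,7,15) → FL=W FR=S RL=S RR=W
cmd 4: advance +3 → t=26, phase=(2,10,10,2) → FL=S FR=S RL=S RR=S
cmd 5: advance +13 → t=39, phase=(15,7,7,15) → FL=W FR=S RL=S RR=W
cmd 6: advance +6 → t=45, phase=(5,13,13,5) → FL=S FR=W RL=W RR=S

after cmd 1 (t=16): FL=S FR=S RL=S RR=S
after cmd 2 (t=17): FL=S FR=S RL=S RR=S
after cmd 3 (t=23): FL=W FR=S RL=S RR=W
after cmd 4 (t=26): FL=S FR=S RL=S RR=S
after cmd 5 (t=39): FL=W FR=S RL=S RR=W
after cmd 6 (t=45): FL=S FR=W RL=W RR=S


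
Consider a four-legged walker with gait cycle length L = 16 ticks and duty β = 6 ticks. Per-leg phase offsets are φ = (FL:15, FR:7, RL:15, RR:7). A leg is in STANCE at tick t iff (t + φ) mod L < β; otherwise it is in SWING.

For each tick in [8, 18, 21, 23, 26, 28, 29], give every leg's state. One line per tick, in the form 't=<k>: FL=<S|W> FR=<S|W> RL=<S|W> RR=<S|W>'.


t=8: phase=(7,15,7,15) vs β=6 → FL=W FR=W RL=W RR=W
t=18: phase=(1,9,1,9) vs β=6 → FL=S FR=W RL=S RR=W
t=21: phase=(4,12,4,12) vs β=6 → FL=S FR=W RL=S RR=W
t=23: phase=(6,14,6,14) vs β=6 → FL=W FR=W RL=W RR=W
t=26: phase=(9,1,9,1) vs β=6 → FL=W FR=S RL=W RR=S
t=28: phase=(11,3,11,3) vs β=6 → FL=W FR=S RL=W RR=S
t=29: phase=(12,4,12,4) vs β=6 → FL=W FR=S RL=W RR=S

t=8: FL=W FR=W RL=W RR=W
t=18: FL=S FR=W RL=S RR=W
t=21: FL=S FR=W RL=S RR=W
t=23: FL=W FR=W RL=W RR=W
t=26: FL=W FR=S RL=W RR=S
t=28: FL=W FR=S RL=W RR=S
t=29: FL=W FR=S RL=W RR=S


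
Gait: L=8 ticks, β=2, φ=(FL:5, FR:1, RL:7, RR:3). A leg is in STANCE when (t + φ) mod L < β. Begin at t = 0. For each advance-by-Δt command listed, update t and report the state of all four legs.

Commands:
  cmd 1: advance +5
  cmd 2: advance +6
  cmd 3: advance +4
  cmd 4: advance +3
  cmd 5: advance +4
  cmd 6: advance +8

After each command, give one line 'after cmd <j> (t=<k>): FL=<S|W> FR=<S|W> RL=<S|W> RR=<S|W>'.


start t=0: FL=W FR=S RL=W RR=W
cmd 1: advance +5 → t=5, phase=(2,6,4,0) → FL=W FR=W RL=W RR=S
cmd 2: advance +6 → t=11, phase=(0,4,2,6) → FL=S FR=W RL=W RR=W
cmd 3: advance +4 → t=15, phase=(4,0,6,2) → FL=W FR=S RL=W RR=W
cmd 4: advance +3 → t=18, phase=(7,3,1,5) → FL=W FR=W RL=S RR=W
cmd 5: advance +4 → t=22, phase=(3,7,5,1) → FL=W FR=W RL=W RR=S
cmd 6: advance +8 → t=30, phase=(3,7,5,1) → FL=W FR=W RL=W RR=S

after cmd 1 (t=5): FL=W FR=W RL=W RR=S
after cmd 2 (t=11): FL=S FR=W RL=W RR=W
after cmd 3 (t=15): FL=W FR=S RL=W RR=W
after cmd 4 (t=18): FL=W FR=W RL=S RR=W
after cmd 5 (t=22): FL=W FR=W RL=W RR=S
after cmd 6 (t=30): FL=W FR=W RL=W RR=S


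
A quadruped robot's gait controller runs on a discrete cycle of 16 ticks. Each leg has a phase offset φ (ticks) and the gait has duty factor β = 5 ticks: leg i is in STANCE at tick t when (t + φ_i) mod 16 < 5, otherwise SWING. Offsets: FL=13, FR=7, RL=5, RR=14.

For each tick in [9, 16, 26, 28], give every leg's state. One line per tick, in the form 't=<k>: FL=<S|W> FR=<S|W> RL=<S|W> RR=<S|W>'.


t=9: FL=W FR=S RL=W RR=W
t=16: FL=W FR=W RL=W RR=W
t=26: FL=W FR=S RL=W RR=W
t=28: FL=W FR=S RL=S RR=W

t=9: phase=(6,0,14,7) vs β=5 → FL=W FR=S RL=W RR=W
t=16: phase=(13,7,5,14) vs β=5 → FL=W FR=W RL=W RR=W
t=26: phase=(7,1,15,8) vs β=5 → FL=W FR=S RL=W RR=W
t=28: phase=(9,3,1,10) vs β=5 → FL=W FR=S RL=S RR=W


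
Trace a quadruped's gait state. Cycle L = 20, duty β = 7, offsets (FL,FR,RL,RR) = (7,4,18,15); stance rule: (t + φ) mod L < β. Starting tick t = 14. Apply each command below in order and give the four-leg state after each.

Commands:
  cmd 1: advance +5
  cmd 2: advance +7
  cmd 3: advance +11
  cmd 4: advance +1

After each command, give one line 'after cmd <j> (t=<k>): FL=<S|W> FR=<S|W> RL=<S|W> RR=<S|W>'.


after cmd 1 (t=19): FL=S FR=S RL=W RR=W
after cmd 2 (t=26): FL=W FR=W RL=S RR=S
after cmd 3 (t=37): FL=S FR=S RL=W RR=W
after cmd 4 (t=38): FL=S FR=S RL=W RR=W

start t=14: FL=S FR=W RL=W RR=W
cmd 1: advance +5 → t=19, phase=(6,3,17,14) → FL=S FR=S RL=W RR=W
cmd 2: advance +7 → t=26, phase=(13,10,4,1) → FL=W FR=W RL=S RR=S
cmd 3: advance +11 → t=37, phase=(4,1,15,12) → FL=S FR=S RL=W RR=W
cmd 4: advance +1 → t=38, phase=(5,2,16,13) → FL=S FR=S RL=W RR=W


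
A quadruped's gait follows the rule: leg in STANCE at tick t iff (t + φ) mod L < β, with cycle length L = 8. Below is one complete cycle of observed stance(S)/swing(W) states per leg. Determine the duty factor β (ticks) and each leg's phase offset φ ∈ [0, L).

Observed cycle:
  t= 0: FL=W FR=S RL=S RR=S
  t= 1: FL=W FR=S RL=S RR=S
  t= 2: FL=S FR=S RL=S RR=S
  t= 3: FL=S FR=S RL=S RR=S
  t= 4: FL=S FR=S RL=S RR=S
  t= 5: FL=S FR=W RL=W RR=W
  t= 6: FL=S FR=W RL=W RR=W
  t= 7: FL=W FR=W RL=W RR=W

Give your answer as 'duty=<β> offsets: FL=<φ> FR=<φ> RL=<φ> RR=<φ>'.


duty=5 offsets: FL=6 FR=0 RL=0 RR=0

duty β = stance ticks per leg = 5
FL: stance ticks = 5; W→S at t=2 → φ=6
FR: stance ticks = 5; W→S at t=0 → φ=0
RL: stance ticks = 5; W→S at t=0 → φ=0
RR: stance ticks = 5; W→S at t=0 → φ=0


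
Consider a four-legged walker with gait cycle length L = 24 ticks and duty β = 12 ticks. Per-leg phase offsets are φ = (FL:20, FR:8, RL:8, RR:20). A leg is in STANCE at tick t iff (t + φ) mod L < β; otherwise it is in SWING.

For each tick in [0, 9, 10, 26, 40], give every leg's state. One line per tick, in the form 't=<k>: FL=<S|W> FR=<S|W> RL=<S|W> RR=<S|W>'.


t=0: FL=W FR=S RL=S RR=W
t=9: FL=S FR=W RL=W RR=S
t=10: FL=S FR=W RL=W RR=S
t=26: FL=W FR=S RL=S RR=W
t=40: FL=W FR=S RL=S RR=W

t=0: phase=(20,8,8,20) vs β=12 → FL=W FR=S RL=S RR=W
t=9: phase=(5,17,17,5) vs β=12 → FL=S FR=W RL=W RR=S
t=10: phase=(6,18,18,6) vs β=12 → FL=S FR=W RL=W RR=S
t=26: phase=(22,10,10,22) vs β=12 → FL=W FR=S RL=S RR=W
t=40: phase=(12,0,0,12) vs β=12 → FL=W FR=S RL=S RR=W


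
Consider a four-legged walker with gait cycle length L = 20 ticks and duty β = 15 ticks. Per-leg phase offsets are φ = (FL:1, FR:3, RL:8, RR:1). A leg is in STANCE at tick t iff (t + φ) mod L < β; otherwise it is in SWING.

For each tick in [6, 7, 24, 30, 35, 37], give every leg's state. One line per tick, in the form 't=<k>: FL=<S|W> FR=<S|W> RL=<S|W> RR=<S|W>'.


t=6: phase=(7,9,14,7) vs β=15 → FL=S FR=S RL=S RR=S
t=7: phase=(8,10,15,8) vs β=15 → FL=S FR=S RL=W RR=S
t=24: phase=(5,7,12,5) vs β=15 → FL=S FR=S RL=S RR=S
t=30: phase=(11,13,18,11) vs β=15 → FL=S FR=S RL=W RR=S
t=35: phase=(16,18,3,16) vs β=15 → FL=W FR=W RL=S RR=W
t=37: phase=(18,0,5,18) vs β=15 → FL=W FR=S RL=S RR=W

t=6: FL=S FR=S RL=S RR=S
t=7: FL=S FR=S RL=W RR=S
t=24: FL=S FR=S RL=S RR=S
t=30: FL=S FR=S RL=W RR=S
t=35: FL=W FR=W RL=S RR=W
t=37: FL=W FR=S RL=S RR=W


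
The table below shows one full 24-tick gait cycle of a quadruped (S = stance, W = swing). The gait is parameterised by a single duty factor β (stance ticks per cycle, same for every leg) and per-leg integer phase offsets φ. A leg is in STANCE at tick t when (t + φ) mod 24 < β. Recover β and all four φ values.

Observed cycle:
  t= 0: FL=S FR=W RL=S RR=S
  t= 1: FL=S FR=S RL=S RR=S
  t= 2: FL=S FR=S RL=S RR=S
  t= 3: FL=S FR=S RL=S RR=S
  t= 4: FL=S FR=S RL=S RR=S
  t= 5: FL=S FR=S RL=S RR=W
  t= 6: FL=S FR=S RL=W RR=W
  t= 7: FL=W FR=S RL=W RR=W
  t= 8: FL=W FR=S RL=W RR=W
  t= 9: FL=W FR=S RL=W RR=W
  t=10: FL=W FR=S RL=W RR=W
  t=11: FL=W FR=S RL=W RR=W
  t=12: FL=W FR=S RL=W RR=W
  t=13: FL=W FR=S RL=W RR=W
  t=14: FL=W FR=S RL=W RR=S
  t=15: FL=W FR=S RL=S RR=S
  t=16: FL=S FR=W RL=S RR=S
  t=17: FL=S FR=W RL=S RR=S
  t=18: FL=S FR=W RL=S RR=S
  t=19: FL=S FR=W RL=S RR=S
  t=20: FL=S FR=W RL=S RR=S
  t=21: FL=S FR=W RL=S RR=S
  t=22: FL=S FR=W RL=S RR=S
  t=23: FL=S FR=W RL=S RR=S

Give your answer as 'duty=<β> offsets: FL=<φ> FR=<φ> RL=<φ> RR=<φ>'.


duty β = stance ticks per leg = 15
FL: stance ticks = 15; W→S at t=16 → φ=8
FR: stance ticks = 15; W→S at t=1 → φ=23
RL: stance ticks = 15; W→S at t=15 → φ=9
RR: stance ticks = 15; W→S at t=14 → φ=10

duty=15 offsets: FL=8 FR=23 RL=9 RR=10


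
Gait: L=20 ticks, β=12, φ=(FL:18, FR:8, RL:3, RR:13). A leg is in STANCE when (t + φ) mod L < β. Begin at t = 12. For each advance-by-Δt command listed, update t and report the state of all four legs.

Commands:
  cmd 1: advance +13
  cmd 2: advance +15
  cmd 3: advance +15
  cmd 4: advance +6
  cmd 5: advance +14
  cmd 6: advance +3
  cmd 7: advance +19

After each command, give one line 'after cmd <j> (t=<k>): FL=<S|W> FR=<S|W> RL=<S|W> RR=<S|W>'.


start t=12: FL=S FR=S RL=W RR=S
cmd 1: advance +13 → t=25, phase=(3,13,8,18) → FL=S FR=W RL=S RR=W
cmd 2: advance +15 → t=40, phase=(18,8,3,13) → FL=W FR=S RL=S RR=W
cmd 3: advance +15 → t=55, phase=(13,3,18,8) → FL=W FR=S RL=W RR=S
cmd 4: advance +6 → t=61, phase=(19,9,4,14) → FL=W FR=S RL=S RR=W
cmd 5: advance +14 → t=75, phase=(13,3,18,8) → FL=W FR=S RL=W RR=S
cmd 6: advance +3 → t=78, phase=(16,6,1,11) → FL=W FR=S RL=S RR=S
cmd 7: advance +19 → t=97, phase=(15,5,0,10) → FL=W FR=S RL=S RR=S

after cmd 1 (t=25): FL=S FR=W RL=S RR=W
after cmd 2 (t=40): FL=W FR=S RL=S RR=W
after cmd 3 (t=55): FL=W FR=S RL=W RR=S
after cmd 4 (t=61): FL=W FR=S RL=S RR=W
after cmd 5 (t=75): FL=W FR=S RL=W RR=S
after cmd 6 (t=78): FL=W FR=S RL=S RR=S
after cmd 7 (t=97): FL=W FR=S RL=S RR=S


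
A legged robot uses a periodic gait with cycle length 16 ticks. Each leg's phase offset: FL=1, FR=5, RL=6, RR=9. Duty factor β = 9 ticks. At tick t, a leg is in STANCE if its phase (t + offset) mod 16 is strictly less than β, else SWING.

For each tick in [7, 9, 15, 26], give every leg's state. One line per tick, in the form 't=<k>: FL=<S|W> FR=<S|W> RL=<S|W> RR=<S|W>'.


t=7: phase=(8,12,13,0) vs β=9 → FL=S FR=W RL=W RR=S
t=9: phase=(10,14,15,2) vs β=9 → FL=W FR=W RL=W RR=S
t=15: phase=(0,4,5,8) vs β=9 → FL=S FR=S RL=S RR=S
t=26: phase=(11,15,0,3) vs β=9 → FL=W FR=W RL=S RR=S

t=7: FL=S FR=W RL=W RR=S
t=9: FL=W FR=W RL=W RR=S
t=15: FL=S FR=S RL=S RR=S
t=26: FL=W FR=W RL=S RR=S


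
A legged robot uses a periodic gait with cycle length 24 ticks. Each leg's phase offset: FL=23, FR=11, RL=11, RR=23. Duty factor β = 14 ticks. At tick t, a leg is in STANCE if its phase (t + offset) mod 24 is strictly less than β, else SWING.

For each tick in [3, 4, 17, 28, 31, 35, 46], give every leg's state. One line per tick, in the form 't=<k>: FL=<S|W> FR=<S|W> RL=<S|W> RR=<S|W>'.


t=3: FL=S FR=W RL=W RR=S
t=4: FL=S FR=W RL=W RR=S
t=17: FL=W FR=S RL=S RR=W
t=28: FL=S FR=W RL=W RR=S
t=31: FL=S FR=W RL=W RR=S
t=35: FL=S FR=W RL=W RR=S
t=46: FL=W FR=S RL=S RR=W

t=3: phase=(2,14,14,2) vs β=14 → FL=S FR=W RL=W RR=S
t=4: phase=(3,15,15,3) vs β=14 → FL=S FR=W RL=W RR=S
t=17: phase=(16,4,4,16) vs β=14 → FL=W FR=S RL=S RR=W
t=28: phase=(3,15,15,3) vs β=14 → FL=S FR=W RL=W RR=S
t=31: phase=(6,18,18,6) vs β=14 → FL=S FR=W RL=W RR=S
t=35: phase=(10,22,22,10) vs β=14 → FL=S FR=W RL=W RR=S
t=46: phase=(21,9,9,21) vs β=14 → FL=W FR=S RL=S RR=W


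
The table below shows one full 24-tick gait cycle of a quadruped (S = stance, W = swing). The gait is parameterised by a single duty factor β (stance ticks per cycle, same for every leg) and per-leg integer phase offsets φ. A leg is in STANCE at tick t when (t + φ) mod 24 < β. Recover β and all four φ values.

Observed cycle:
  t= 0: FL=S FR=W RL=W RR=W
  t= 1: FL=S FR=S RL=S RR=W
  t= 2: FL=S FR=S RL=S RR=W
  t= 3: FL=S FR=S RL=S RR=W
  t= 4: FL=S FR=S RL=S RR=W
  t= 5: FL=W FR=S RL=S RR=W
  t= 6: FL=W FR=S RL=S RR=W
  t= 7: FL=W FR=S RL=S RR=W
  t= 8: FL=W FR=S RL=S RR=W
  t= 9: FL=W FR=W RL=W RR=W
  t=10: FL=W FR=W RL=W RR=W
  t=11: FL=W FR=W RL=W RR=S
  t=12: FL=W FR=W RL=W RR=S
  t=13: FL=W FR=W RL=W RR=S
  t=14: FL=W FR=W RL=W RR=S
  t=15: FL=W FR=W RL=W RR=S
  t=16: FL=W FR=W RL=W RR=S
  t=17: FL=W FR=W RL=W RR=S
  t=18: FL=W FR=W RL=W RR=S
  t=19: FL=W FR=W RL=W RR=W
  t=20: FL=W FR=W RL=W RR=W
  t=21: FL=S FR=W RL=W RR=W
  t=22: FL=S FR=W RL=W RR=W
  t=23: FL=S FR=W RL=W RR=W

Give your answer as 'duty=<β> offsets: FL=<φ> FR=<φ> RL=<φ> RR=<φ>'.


duty=8 offsets: FL=3 FR=23 RL=23 RR=13

duty β = stance ticks per leg = 8
FL: stance ticks = 8; W→S at t=21 → φ=3
FR: stance ticks = 8; W→S at t=1 → φ=23
RL: stance ticks = 8; W→S at t=1 → φ=23
RR: stance ticks = 8; W→S at t=11 → φ=13


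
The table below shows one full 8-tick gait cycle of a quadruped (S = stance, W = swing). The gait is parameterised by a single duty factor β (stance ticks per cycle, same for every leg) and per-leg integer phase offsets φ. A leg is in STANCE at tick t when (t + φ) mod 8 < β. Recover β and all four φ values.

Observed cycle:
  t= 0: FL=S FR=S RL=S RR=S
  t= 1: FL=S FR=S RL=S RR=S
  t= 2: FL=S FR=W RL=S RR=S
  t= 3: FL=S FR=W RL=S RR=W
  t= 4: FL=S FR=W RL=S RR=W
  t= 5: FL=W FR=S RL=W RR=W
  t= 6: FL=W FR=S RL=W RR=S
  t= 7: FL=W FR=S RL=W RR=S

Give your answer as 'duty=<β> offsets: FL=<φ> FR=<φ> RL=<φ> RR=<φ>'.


duty β = stance ticks per leg = 5
FL: stance ticks = 5; W→S at t=0 → φ=0
FR: stance ticks = 5; W→S at t=5 → φ=3
RL: stance ticks = 5; W→S at t=0 → φ=0
RR: stance ticks = 5; W→S at t=6 → φ=2

duty=5 offsets: FL=0 FR=3 RL=0 RR=2


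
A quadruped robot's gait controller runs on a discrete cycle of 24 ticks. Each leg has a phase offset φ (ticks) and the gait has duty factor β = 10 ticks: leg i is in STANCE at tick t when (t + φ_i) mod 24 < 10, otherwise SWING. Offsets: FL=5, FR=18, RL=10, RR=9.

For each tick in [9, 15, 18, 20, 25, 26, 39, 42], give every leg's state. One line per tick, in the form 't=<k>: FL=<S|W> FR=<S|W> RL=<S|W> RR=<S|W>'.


t=9: FL=W FR=S RL=W RR=W
t=15: FL=W FR=S RL=S RR=S
t=18: FL=W FR=W RL=S RR=S
t=20: FL=S FR=W RL=S RR=S
t=25: FL=S FR=W RL=W RR=W
t=26: FL=S FR=W RL=W RR=W
t=39: FL=W FR=S RL=S RR=S
t=42: FL=W FR=W RL=S RR=S

t=9: phase=(14,3,19,18) vs β=10 → FL=W FR=S RL=W RR=W
t=15: phase=(20,9,1,0) vs β=10 → FL=W FR=S RL=S RR=S
t=18: phase=(23,12,4,3) vs β=10 → FL=W FR=W RL=S RR=S
t=20: phase=(1,14,6,5) vs β=10 → FL=S FR=W RL=S RR=S
t=25: phase=(6,19,11,10) vs β=10 → FL=S FR=W RL=W RR=W
t=26: phase=(7,20,12,11) vs β=10 → FL=S FR=W RL=W RR=W
t=39: phase=(20,9,1,0) vs β=10 → FL=W FR=S RL=S RR=S
t=42: phase=(23,12,4,3) vs β=10 → FL=W FR=W RL=S RR=S


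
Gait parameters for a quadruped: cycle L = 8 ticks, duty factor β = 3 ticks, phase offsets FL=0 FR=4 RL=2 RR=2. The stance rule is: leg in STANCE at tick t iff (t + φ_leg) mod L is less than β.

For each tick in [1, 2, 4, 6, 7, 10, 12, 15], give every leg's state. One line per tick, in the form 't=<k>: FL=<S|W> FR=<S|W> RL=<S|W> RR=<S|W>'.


t=1: phase=(1,5,3,3) vs β=3 → FL=S FR=W RL=W RR=W
t=2: phase=(2,6,4,4) vs β=3 → FL=S FR=W RL=W RR=W
t=4: phase=(4,0,6,6) vs β=3 → FL=W FR=S RL=W RR=W
t=6: phase=(6,2,0,0) vs β=3 → FL=W FR=S RL=S RR=S
t=7: phase=(7,3,1,1) vs β=3 → FL=W FR=W RL=S RR=S
t=10: phase=(2,6,4,4) vs β=3 → FL=S FR=W RL=W RR=W
t=12: phase=(4,0,6,6) vs β=3 → FL=W FR=S RL=W RR=W
t=15: phase=(7,3,1,1) vs β=3 → FL=W FR=W RL=S RR=S

t=1: FL=S FR=W RL=W RR=W
t=2: FL=S FR=W RL=W RR=W
t=4: FL=W FR=S RL=W RR=W
t=6: FL=W FR=S RL=S RR=S
t=7: FL=W FR=W RL=S RR=S
t=10: FL=S FR=W RL=W RR=W
t=12: FL=W FR=S RL=W RR=W
t=15: FL=W FR=W RL=S RR=S


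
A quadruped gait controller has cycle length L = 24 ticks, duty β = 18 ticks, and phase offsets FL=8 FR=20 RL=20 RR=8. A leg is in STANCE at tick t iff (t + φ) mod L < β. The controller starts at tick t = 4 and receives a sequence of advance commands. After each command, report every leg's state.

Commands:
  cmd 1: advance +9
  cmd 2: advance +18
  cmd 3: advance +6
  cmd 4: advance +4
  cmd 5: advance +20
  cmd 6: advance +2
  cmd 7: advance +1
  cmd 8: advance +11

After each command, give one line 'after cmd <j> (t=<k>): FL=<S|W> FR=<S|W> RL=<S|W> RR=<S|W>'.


after cmd 1 (t=13): FL=W FR=S RL=S RR=W
after cmd 2 (t=31): FL=S FR=S RL=S RR=S
after cmd 3 (t=37): FL=W FR=S RL=S RR=W
after cmd 4 (t=41): FL=S FR=S RL=S RR=S
after cmd 5 (t=61): FL=W FR=S RL=S RR=W
after cmd 6 (t=63): FL=W FR=S RL=S RR=W
after cmd 7 (t=64): FL=S FR=S RL=S RR=S
after cmd 8 (t=75): FL=S FR=W RL=W RR=S

start t=4: FL=S FR=S RL=S RR=S
cmd 1: advance +9 → t=13, phase=(21,9,9,21) → FL=W FR=S RL=S RR=W
cmd 2: advance +18 → t=31, phase=(15,3,3,15) → FL=S FR=S RL=S RR=S
cmd 3: advance +6 → t=37, phase=(21,9,9,21) → FL=W FR=S RL=S RR=W
cmd 4: advance +4 → t=41, phase=(1,13,13,1) → FL=S FR=S RL=S RR=S
cmd 5: advance +20 → t=61, phase=(21,9,9,21) → FL=W FR=S RL=S RR=W
cmd 6: advance +2 → t=63, phase=(23,11,11,23) → FL=W FR=S RL=S RR=W
cmd 7: advance +1 → t=64, phase=(0,12,12,0) → FL=S FR=S RL=S RR=S
cmd 8: advance +11 → t=75, phase=(11,23,23,11) → FL=S FR=W RL=W RR=S


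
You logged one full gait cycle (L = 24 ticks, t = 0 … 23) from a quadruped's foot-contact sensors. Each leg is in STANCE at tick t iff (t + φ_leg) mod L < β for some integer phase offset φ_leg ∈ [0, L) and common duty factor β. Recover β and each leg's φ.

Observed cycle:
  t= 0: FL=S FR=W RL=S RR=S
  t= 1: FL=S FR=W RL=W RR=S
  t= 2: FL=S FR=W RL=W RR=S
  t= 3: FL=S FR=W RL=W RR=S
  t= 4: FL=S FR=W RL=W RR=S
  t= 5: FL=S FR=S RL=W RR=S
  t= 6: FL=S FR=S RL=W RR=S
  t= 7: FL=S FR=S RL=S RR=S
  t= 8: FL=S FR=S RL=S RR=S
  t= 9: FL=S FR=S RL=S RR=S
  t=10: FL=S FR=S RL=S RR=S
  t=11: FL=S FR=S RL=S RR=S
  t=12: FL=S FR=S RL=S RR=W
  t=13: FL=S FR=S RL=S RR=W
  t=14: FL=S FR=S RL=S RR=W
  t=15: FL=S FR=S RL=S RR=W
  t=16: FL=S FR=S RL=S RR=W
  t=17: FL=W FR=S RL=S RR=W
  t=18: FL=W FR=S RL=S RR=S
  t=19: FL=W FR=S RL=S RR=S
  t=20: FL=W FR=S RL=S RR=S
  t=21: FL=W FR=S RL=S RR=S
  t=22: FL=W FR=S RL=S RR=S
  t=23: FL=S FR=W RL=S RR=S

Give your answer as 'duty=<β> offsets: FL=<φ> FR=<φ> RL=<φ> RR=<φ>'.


duty=18 offsets: FL=1 FR=19 RL=17 RR=6

duty β = stance ticks per leg = 18
FL: stance ticks = 18; W→S at t=23 → φ=1
FR: stance ticks = 18; W→S at t=5 → φ=19
RL: stance ticks = 18; W→S at t=7 → φ=17
RR: stance ticks = 18; W→S at t=18 → φ=6


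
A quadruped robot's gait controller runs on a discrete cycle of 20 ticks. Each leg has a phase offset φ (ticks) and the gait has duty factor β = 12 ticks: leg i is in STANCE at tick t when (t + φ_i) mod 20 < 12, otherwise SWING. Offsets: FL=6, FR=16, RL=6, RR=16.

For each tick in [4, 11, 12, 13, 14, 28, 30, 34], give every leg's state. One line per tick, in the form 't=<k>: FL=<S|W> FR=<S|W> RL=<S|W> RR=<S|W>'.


t=4: phase=(10,0,10,0) vs β=12 → FL=S FR=S RL=S RR=S
t=11: phase=(17,7,17,7) vs β=12 → FL=W FR=S RL=W RR=S
t=12: phase=(18,8,18,8) vs β=12 → FL=W FR=S RL=W RR=S
t=13: phase=(19,9,19,9) vs β=12 → FL=W FR=S RL=W RR=S
t=14: phase=(0,10,0,10) vs β=12 → FL=S FR=S RL=S RR=S
t=28: phase=(14,4,14,4) vs β=12 → FL=W FR=S RL=W RR=S
t=30: phase=(16,6,16,6) vs β=12 → FL=W FR=S RL=W RR=S
t=34: phase=(0,10,0,10) vs β=12 → FL=S FR=S RL=S RR=S

t=4: FL=S FR=S RL=S RR=S
t=11: FL=W FR=S RL=W RR=S
t=12: FL=W FR=S RL=W RR=S
t=13: FL=W FR=S RL=W RR=S
t=14: FL=S FR=S RL=S RR=S
t=28: FL=W FR=S RL=W RR=S
t=30: FL=W FR=S RL=W RR=S
t=34: FL=S FR=S RL=S RR=S


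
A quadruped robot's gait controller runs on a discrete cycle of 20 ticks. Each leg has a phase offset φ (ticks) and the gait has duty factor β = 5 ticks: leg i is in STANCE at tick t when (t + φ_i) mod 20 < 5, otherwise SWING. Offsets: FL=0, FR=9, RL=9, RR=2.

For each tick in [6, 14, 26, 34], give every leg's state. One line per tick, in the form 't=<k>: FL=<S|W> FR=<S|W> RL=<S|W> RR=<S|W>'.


t=6: phase=(6,15,15,8) vs β=5 → FL=W FR=W RL=W RR=W
t=14: phase=(14,3,3,16) vs β=5 → FL=W FR=S RL=S RR=W
t=26: phase=(6,15,15,8) vs β=5 → FL=W FR=W RL=W RR=W
t=34: phase=(14,3,3,16) vs β=5 → FL=W FR=S RL=S RR=W

t=6: FL=W FR=W RL=W RR=W
t=14: FL=W FR=S RL=S RR=W
t=26: FL=W FR=W RL=W RR=W
t=34: FL=W FR=S RL=S RR=W


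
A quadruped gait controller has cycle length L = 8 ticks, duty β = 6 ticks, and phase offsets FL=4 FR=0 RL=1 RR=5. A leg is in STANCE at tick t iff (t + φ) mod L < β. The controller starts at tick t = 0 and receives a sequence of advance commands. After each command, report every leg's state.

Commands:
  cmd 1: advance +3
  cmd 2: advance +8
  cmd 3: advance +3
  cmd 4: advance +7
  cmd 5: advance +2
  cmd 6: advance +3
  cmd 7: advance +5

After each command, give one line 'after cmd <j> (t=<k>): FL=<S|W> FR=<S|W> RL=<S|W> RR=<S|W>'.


after cmd 1 (t=3): FL=W FR=S RL=S RR=S
after cmd 2 (t=11): FL=W FR=S RL=S RR=S
after cmd 3 (t=14): FL=S FR=W RL=W RR=S
after cmd 4 (t=21): FL=S FR=S RL=W RR=S
after cmd 5 (t=23): FL=S FR=W RL=S RR=S
after cmd 6 (t=26): FL=W FR=S RL=S RR=W
after cmd 7 (t=31): FL=S FR=W RL=S RR=S

start t=0: FL=S FR=S RL=S RR=S
cmd 1: advance +3 → t=3, phase=(7,3,4,0) → FL=W FR=S RL=S RR=S
cmd 2: advance +8 → t=11, phase=(7,3,4,0) → FL=W FR=S RL=S RR=S
cmd 3: advance +3 → t=14, phase=(2,6,7,3) → FL=S FR=W RL=W RR=S
cmd 4: advance +7 → t=21, phase=(1,5,6,2) → FL=S FR=S RL=W RR=S
cmd 5: advance +2 → t=23, phase=(3,7,0,4) → FL=S FR=W RL=S RR=S
cmd 6: advance +3 → t=26, phase=(6,2,3,7) → FL=W FR=S RL=S RR=W
cmd 7: advance +5 → t=31, phase=(3,7,0,4) → FL=S FR=W RL=S RR=S


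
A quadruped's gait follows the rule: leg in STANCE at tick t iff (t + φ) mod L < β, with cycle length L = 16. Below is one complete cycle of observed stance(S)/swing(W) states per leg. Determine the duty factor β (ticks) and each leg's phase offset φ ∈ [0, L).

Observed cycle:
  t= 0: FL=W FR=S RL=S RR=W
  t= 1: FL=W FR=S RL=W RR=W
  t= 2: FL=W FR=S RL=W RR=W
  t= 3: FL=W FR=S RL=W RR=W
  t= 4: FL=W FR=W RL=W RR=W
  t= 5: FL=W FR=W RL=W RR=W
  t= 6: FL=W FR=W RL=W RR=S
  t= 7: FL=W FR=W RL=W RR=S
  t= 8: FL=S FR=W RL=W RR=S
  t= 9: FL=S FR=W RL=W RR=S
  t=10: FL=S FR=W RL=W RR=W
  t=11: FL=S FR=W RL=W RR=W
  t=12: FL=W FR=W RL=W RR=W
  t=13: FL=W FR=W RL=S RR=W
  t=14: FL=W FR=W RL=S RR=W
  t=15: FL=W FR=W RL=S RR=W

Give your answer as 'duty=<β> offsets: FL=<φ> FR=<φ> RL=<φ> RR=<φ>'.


duty=4 offsets: FL=8 FR=0 RL=3 RR=10

duty β = stance ticks per leg = 4
FL: stance ticks = 4; W→S at t=8 → φ=8
FR: stance ticks = 4; W→S at t=0 → φ=0
RL: stance ticks = 4; W→S at t=13 → φ=3
RR: stance ticks = 4; W→S at t=6 → φ=10


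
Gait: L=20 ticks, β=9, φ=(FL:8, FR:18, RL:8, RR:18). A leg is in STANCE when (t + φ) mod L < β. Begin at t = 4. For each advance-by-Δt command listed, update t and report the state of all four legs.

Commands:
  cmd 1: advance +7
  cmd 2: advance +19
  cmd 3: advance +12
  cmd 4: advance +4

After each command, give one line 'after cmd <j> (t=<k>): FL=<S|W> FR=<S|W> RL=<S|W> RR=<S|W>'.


after cmd 1 (t=11): FL=W FR=W RL=W RR=W
after cmd 2 (t=30): FL=W FR=S RL=W RR=S
after cmd 3 (t=42): FL=W FR=S RL=W RR=S
after cmd 4 (t=46): FL=W FR=S RL=W RR=S

start t=4: FL=W FR=S RL=W RR=S
cmd 1: advance +7 → t=11, phase=(19,9,19,9) → FL=W FR=W RL=W RR=W
cmd 2: advance +19 → t=30, phase=(18,8,18,8) → FL=W FR=S RL=W RR=S
cmd 3: advance +12 → t=42, phase=(10,0,10,0) → FL=W FR=S RL=W RR=S
cmd 4: advance +4 → t=46, phase=(14,4,14,4) → FL=W FR=S RL=W RR=S


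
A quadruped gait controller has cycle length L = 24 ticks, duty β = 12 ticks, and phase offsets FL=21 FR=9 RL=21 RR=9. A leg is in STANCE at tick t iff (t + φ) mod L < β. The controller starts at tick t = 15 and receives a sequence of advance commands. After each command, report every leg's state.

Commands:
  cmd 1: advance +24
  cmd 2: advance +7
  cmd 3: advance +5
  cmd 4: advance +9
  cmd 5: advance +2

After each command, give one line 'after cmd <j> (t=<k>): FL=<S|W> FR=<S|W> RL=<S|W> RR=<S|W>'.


start t=15: FL=W FR=S RL=W RR=S
cmd 1: advance +24 → t=39, phase=(12,0,12,0) → FL=W FR=S RL=W RR=S
cmd 2: advance +7 → t=46, phase=(19,7,19,7) → FL=W FR=S RL=W RR=S
cmd 3: advance +5 → t=51, phase=(0,12,0,12) → FL=S FR=W RL=S RR=W
cmd 4: advance +9 → t=60, phase=(9,21,9,21) → FL=S FR=W RL=S RR=W
cmd 5: advance +2 → t=62, phase=(11,23,11,23) → FL=S FR=W RL=S RR=W

after cmd 1 (t=39): FL=W FR=S RL=W RR=S
after cmd 2 (t=46): FL=W FR=S RL=W RR=S
after cmd 3 (t=51): FL=S FR=W RL=S RR=W
after cmd 4 (t=60): FL=S FR=W RL=S RR=W
after cmd 5 (t=62): FL=S FR=W RL=S RR=W


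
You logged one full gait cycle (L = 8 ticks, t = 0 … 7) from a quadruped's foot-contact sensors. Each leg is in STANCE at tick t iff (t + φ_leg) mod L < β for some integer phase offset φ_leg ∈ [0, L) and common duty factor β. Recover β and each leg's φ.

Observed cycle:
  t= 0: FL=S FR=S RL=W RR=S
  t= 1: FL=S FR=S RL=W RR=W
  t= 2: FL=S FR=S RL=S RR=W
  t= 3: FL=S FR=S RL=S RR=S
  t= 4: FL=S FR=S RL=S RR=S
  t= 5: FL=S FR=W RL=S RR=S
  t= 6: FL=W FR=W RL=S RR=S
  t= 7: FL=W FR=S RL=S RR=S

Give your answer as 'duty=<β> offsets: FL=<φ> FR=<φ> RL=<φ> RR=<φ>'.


duty=6 offsets: FL=0 FR=1 RL=6 RR=5

duty β = stance ticks per leg = 6
FL: stance ticks = 6; W→S at t=0 → φ=0
FR: stance ticks = 6; W→S at t=7 → φ=1
RL: stance ticks = 6; W→S at t=2 → φ=6
RR: stance ticks = 6; W→S at t=3 → φ=5


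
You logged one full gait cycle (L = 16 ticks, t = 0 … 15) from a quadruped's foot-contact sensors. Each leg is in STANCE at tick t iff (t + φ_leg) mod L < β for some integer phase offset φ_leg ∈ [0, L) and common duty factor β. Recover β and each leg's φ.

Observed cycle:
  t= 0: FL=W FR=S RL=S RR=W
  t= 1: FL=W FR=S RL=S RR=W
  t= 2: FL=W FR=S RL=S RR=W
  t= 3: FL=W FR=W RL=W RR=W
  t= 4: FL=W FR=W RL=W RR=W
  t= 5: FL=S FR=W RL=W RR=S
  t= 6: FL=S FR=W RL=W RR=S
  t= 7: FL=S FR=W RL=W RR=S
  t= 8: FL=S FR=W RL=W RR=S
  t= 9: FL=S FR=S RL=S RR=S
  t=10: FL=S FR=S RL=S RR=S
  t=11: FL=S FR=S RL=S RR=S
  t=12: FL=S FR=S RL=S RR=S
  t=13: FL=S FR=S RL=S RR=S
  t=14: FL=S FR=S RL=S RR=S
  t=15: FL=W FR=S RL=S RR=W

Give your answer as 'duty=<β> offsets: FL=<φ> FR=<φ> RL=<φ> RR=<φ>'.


duty=10 offsets: FL=11 FR=7 RL=7 RR=11

duty β = stance ticks per leg = 10
FL: stance ticks = 10; W→S at t=5 → φ=11
FR: stance ticks = 10; W→S at t=9 → φ=7
RL: stance ticks = 10; W→S at t=9 → φ=7
RR: stance ticks = 10; W→S at t=5 → φ=11


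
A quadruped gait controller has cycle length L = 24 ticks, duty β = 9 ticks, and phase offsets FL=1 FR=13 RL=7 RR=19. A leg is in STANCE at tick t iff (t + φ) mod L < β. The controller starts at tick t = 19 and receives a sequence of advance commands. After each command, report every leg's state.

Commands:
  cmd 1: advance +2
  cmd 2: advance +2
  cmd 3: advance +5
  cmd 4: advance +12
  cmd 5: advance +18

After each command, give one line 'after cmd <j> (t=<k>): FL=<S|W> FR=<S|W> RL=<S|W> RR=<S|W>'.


start t=19: FL=W FR=S RL=S RR=W
cmd 1: advance +2 → t=21, phase=(22,10,4,16) → FL=W FR=W RL=S RR=W
cmd 2: advance +2 → t=23, phase=(0,12,6,18) → FL=S FR=W RL=S RR=W
cmd 3: advance +5 → t=28, phase=(5,17,11,23) → FL=S FR=W RL=W RR=W
cmd 4: advance +12 → t=40, phase=(17,5,23,11) → FL=W FR=S RL=W RR=W
cmd 5: advance +18 → t=58, phase=(11,23,17,5) → FL=W FR=W RL=W RR=S

after cmd 1 (t=21): FL=W FR=W RL=S RR=W
after cmd 2 (t=23): FL=S FR=W RL=S RR=W
after cmd 3 (t=28): FL=S FR=W RL=W RR=W
after cmd 4 (t=40): FL=W FR=S RL=W RR=W
after cmd 5 (t=58): FL=W FR=W RL=W RR=S


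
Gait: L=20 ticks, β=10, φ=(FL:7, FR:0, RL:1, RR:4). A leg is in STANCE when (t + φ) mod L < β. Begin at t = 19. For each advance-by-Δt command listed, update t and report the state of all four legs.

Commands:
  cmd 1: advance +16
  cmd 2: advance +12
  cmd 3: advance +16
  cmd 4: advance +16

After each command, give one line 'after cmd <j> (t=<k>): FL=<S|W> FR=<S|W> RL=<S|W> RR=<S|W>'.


start t=19: FL=S FR=W RL=S RR=S
cmd 1: advance +16 → t=35, phase=(2,15,16,19) → FL=S FR=W RL=W RR=W
cmd 2: advance +12 → t=47, phase=(14,7,8,11) → FL=W FR=S RL=S RR=W
cmd 3: advance +16 → t=63, phase=(10,3,4,7) → FL=W FR=S RL=S RR=S
cmd 4: advance +16 → t=79, phase=(6,19,0,3) → FL=S FR=W RL=S RR=S

after cmd 1 (t=35): FL=S FR=W RL=W RR=W
after cmd 2 (t=47): FL=W FR=S RL=S RR=W
after cmd 3 (t=63): FL=W FR=S RL=S RR=S
after cmd 4 (t=79): FL=S FR=W RL=S RR=S


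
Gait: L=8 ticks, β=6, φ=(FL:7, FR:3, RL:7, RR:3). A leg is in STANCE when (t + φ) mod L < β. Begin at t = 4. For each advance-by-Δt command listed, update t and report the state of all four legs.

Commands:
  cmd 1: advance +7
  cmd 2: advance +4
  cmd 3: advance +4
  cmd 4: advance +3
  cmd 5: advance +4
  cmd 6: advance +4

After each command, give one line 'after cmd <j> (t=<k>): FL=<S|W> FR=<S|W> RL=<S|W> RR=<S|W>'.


start t=4: FL=S FR=W RL=S RR=W
cmd 1: advance +7 → t=11, phase=(2,6,2,6) → FL=S FR=W RL=S RR=W
cmd 2: advance +4 → t=15, phase=(6,2,6,2) → FL=W FR=S RL=W RR=S
cmd 3: advance +4 → t=19, phase=(2,6,2,6) → FL=S FR=W RL=S RR=W
cmd 4: advance +3 → t=22, phase=(5,1,5,1) → FL=S FR=S RL=S RR=S
cmd 5: advance +4 → t=26, phase=(1,5,1,5) → FL=S FR=S RL=S RR=S
cmd 6: advance +4 → t=30, phase=(5,1,5,1) → FL=S FR=S RL=S RR=S

after cmd 1 (t=11): FL=S FR=W RL=S RR=W
after cmd 2 (t=15): FL=W FR=S RL=W RR=S
after cmd 3 (t=19): FL=S FR=W RL=S RR=W
after cmd 4 (t=22): FL=S FR=S RL=S RR=S
after cmd 5 (t=26): FL=S FR=S RL=S RR=S
after cmd 6 (t=30): FL=S FR=S RL=S RR=S


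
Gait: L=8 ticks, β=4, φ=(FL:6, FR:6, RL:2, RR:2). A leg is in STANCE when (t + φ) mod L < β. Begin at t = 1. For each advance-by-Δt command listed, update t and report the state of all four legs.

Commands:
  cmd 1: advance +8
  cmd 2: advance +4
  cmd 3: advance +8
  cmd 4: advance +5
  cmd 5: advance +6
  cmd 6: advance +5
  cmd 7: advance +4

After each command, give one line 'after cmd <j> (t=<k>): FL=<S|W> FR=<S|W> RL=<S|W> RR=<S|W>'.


start t=1: FL=W FR=W RL=S RR=S
cmd 1: advance +8 → t=9, phase=(7,7,3,3) → FL=W FR=W RL=S RR=S
cmd 2: advance +4 → t=13, phase=(3,3,7,7) → FL=S FR=S RL=W RR=W
cmd 3: advance +8 → t=21, phase=(3,3,7,7) → FL=S FR=S RL=W RR=W
cmd 4: advance +5 → t=26, phase=(0,0,4,4) → FL=S FR=S RL=W RR=W
cmd 5: advance +6 → t=32, phase=(6,6,2,2) → FL=W FR=W RL=S RR=S
cmd 6: advance +5 → t=37, phase=(3,3,7,7) → FL=S FR=S RL=W RR=W
cmd 7: advance +4 → t=41, phase=(7,7,3,3) → FL=W FR=W RL=S RR=S

after cmd 1 (t=9): FL=W FR=W RL=S RR=S
after cmd 2 (t=13): FL=S FR=S RL=W RR=W
after cmd 3 (t=21): FL=S FR=S RL=W RR=W
after cmd 4 (t=26): FL=S FR=S RL=W RR=W
after cmd 5 (t=32): FL=W FR=W RL=S RR=S
after cmd 6 (t=37): FL=S FR=S RL=W RR=W
after cmd 7 (t=41): FL=W FR=W RL=S RR=S


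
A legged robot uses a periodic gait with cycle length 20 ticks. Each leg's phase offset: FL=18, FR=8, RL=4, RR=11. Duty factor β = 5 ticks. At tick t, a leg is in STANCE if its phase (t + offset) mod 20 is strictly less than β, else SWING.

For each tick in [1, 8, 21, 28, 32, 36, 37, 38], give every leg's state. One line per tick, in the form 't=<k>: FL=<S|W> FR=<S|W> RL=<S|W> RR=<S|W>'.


t=1: FL=W FR=W RL=W RR=W
t=8: FL=W FR=W RL=W RR=W
t=21: FL=W FR=W RL=W RR=W
t=28: FL=W FR=W RL=W RR=W
t=32: FL=W FR=S RL=W RR=S
t=36: FL=W FR=S RL=S RR=W
t=37: FL=W FR=W RL=S RR=W
t=38: FL=W FR=W RL=S RR=W

t=1: phase=(19,9,5,12) vs β=5 → FL=W FR=W RL=W RR=W
t=8: phase=(6,16,12,19) vs β=5 → FL=W FR=W RL=W RR=W
t=21: phase=(19,9,5,12) vs β=5 → FL=W FR=W RL=W RR=W
t=28: phase=(6,16,12,19) vs β=5 → FL=W FR=W RL=W RR=W
t=32: phase=(10,0,16,3) vs β=5 → FL=W FR=S RL=W RR=S
t=36: phase=(14,4,0,7) vs β=5 → FL=W FR=S RL=S RR=W
t=37: phase=(15,5,1,8) vs β=5 → FL=W FR=W RL=S RR=W
t=38: phase=(16,6,2,9) vs β=5 → FL=W FR=W RL=S RR=W


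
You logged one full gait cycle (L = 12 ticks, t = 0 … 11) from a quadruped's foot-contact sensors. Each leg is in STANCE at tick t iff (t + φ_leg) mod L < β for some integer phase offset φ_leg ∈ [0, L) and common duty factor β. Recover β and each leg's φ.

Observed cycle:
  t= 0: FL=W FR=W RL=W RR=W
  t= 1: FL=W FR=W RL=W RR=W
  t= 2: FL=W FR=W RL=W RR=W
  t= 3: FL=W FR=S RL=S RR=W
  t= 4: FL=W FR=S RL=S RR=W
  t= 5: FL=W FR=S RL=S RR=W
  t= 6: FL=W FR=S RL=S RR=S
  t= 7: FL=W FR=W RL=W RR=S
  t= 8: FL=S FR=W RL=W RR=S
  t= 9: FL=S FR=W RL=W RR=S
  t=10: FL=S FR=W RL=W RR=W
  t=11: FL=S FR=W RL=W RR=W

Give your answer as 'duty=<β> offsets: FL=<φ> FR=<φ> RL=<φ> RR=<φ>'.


duty=4 offsets: FL=4 FR=9 RL=9 RR=6

duty β = stance ticks per leg = 4
FL: stance ticks = 4; W→S at t=8 → φ=4
FR: stance ticks = 4; W→S at t=3 → φ=9
RL: stance ticks = 4; W→S at t=3 → φ=9
RR: stance ticks = 4; W→S at t=6 → φ=6


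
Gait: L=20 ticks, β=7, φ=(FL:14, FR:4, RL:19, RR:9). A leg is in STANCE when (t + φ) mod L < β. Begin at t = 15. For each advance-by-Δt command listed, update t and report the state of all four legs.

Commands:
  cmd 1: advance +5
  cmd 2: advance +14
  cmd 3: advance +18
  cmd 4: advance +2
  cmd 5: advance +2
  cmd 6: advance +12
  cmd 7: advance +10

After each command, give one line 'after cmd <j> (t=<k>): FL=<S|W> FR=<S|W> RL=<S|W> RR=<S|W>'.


start t=15: FL=W FR=W RL=W RR=S
cmd 1: advance +5 → t=20, phase=(14,4,19,9) → FL=W FR=S RL=W RR=W
cmd 2: advance +14 → t=34, phase=(8,18,13,3) → FL=W FR=W RL=W RR=S
cmd 3: advance +18 → t=52, phase=(6,16,11,1) → FL=S FR=W RL=W RR=S
cmd 4: advance +2 → t=54, phase=(8,18,13,3) → FL=W FR=W RL=W RR=S
cmd 5: advance +2 → t=56, phase=(10,0,15,5) → FL=W FR=S RL=W RR=S
cmd 6: advance +12 → t=68, phase=(2,12,7,17) → FL=S FR=W RL=W RR=W
cmd 7: advance +10 → t=78, phase=(12,2,17,7) → FL=W FR=S RL=W RR=W

after cmd 1 (t=20): FL=W FR=S RL=W RR=W
after cmd 2 (t=34): FL=W FR=W RL=W RR=S
after cmd 3 (t=52): FL=S FR=W RL=W RR=S
after cmd 4 (t=54): FL=W FR=W RL=W RR=S
after cmd 5 (t=56): FL=W FR=S RL=W RR=S
after cmd 6 (t=68): FL=S FR=W RL=W RR=W
after cmd 7 (t=78): FL=W FR=S RL=W RR=W


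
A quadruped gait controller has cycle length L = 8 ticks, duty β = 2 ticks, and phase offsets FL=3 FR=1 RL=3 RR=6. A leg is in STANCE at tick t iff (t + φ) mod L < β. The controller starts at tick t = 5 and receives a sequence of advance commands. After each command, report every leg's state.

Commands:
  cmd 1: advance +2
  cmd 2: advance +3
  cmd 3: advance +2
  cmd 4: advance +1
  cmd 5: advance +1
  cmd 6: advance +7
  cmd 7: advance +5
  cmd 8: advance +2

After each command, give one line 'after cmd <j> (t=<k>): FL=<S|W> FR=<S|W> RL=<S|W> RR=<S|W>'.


after cmd 1 (t=7): FL=W FR=S RL=W RR=W
after cmd 2 (t=10): FL=W FR=W RL=W RR=S
after cmd 3 (t=12): FL=W FR=W RL=W RR=W
after cmd 4 (t=13): FL=S FR=W RL=S RR=W
after cmd 5 (t=14): FL=S FR=W RL=S RR=W
after cmd 6 (t=21): FL=S FR=W RL=S RR=W
after cmd 7 (t=26): FL=W FR=W RL=W RR=S
after cmd 8 (t=28): FL=W FR=W RL=W RR=W

start t=5: FL=S FR=W RL=S RR=W
cmd 1: advance +2 → t=7, phase=(2,0,2,5) → FL=W FR=S RL=W RR=W
cmd 2: advance +3 → t=10, phase=(5,3,5,0) → FL=W FR=W RL=W RR=S
cmd 3: advance +2 → t=12, phase=(7,5,7,2) → FL=W FR=W RL=W RR=W
cmd 4: advance +1 → t=13, phase=(0,6,0,3) → FL=S FR=W RL=S RR=W
cmd 5: advance +1 → t=14, phase=(1,7,1,4) → FL=S FR=W RL=S RR=W
cmd 6: advance +7 → t=21, phase=(0,6,0,3) → FL=S FR=W RL=S RR=W
cmd 7: advance +5 → t=26, phase=(5,3,5,0) → FL=W FR=W RL=W RR=S
cmd 8: advance +2 → t=28, phase=(7,5,7,2) → FL=W FR=W RL=W RR=W


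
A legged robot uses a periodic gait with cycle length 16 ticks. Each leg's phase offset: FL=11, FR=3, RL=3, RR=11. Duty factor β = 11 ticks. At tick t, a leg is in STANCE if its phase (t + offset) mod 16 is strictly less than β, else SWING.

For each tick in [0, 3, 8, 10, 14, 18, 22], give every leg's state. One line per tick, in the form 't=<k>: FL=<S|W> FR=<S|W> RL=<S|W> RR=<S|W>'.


t=0: phase=(11,3,3,11) vs β=11 → FL=W FR=S RL=S RR=W
t=3: phase=(14,6,6,14) vs β=11 → FL=W FR=S RL=S RR=W
t=8: phase=(3,11,11,3) vs β=11 → FL=S FR=W RL=W RR=S
t=10: phase=(5,13,13,5) vs β=11 → FL=S FR=W RL=W RR=S
t=14: phase=(9,1,1,9) vs β=11 → FL=S FR=S RL=S RR=S
t=18: phase=(13,5,5,13) vs β=11 → FL=W FR=S RL=S RR=W
t=22: phase=(1,9,9,1) vs β=11 → FL=S FR=S RL=S RR=S

t=0: FL=W FR=S RL=S RR=W
t=3: FL=W FR=S RL=S RR=W
t=8: FL=S FR=W RL=W RR=S
t=10: FL=S FR=W RL=W RR=S
t=14: FL=S FR=S RL=S RR=S
t=18: FL=W FR=S RL=S RR=W
t=22: FL=S FR=S RL=S RR=S


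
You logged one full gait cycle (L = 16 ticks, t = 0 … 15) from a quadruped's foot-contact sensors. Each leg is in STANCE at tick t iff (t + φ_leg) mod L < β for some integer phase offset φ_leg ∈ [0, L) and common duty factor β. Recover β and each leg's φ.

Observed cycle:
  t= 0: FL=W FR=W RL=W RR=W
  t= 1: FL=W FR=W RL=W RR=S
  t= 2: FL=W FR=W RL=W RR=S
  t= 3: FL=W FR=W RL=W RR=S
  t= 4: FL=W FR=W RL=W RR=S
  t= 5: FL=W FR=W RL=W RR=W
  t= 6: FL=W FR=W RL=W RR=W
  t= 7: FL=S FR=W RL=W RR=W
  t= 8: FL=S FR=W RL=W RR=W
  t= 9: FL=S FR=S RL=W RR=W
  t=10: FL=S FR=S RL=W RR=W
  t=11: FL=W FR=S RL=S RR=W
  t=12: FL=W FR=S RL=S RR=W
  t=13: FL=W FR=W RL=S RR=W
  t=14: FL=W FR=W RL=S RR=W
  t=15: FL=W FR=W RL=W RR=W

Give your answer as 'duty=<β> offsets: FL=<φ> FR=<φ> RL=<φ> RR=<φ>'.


duty=4 offsets: FL=9 FR=7 RL=5 RR=15

duty β = stance ticks per leg = 4
FL: stance ticks = 4; W→S at t=7 → φ=9
FR: stance ticks = 4; W→S at t=9 → φ=7
RL: stance ticks = 4; W→S at t=11 → φ=5
RR: stance ticks = 4; W→S at t=1 → φ=15
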